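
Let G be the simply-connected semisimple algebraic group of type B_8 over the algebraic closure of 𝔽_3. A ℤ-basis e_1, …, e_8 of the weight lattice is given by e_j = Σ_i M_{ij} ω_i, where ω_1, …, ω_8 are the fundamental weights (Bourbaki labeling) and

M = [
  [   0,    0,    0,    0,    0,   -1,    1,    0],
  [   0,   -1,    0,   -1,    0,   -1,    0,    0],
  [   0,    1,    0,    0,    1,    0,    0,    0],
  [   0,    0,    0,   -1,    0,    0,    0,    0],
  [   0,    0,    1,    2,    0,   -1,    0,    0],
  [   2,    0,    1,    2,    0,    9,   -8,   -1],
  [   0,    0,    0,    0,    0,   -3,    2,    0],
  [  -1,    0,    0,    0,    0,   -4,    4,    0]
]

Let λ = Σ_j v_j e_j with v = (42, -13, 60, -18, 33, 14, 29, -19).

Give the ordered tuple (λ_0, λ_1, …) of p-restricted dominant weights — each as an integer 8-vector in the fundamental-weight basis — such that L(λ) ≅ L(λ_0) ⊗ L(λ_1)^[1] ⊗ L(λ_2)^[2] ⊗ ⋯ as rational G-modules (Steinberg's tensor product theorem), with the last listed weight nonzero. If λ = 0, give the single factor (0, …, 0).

((0, 2, 2, 0, 1, 0, 1, 0), (2, 2, 0, 0, 0, 1, 2, 0), (1, 1, 2, 2, 1, 2, 1, 2))

Converting to the ω-basis (c_i = row i of M dotted with v = (42, -13, 60, -18, 33, 14, 29, -19)):
  c_1 = 0·42 + (0)·(-13) + 0·60 + (0)·(-18) + 0·33 + (-1)·(14) + 1·29 + (0)·(-19) = 15
  c_2 = 0·42 + (-1)·(-13) + 0·60 + (-1)·(-18) + 0·33 + (-1)·(14) + 0·29 + (0)·(-19) = 17
  c_3 = 0·42 + (1)·(-13) + 0·60 + (0)·(-18) + 1·33 + 0·14 + 0·29 + (0)·(-19) = 20
  c_4 = 0·42 + (0)·(-13) + 0·60 + (-1)·(-18) + 0·33 + 0·14 + 0·29 + (0)·(-19) = 18
  c_5 = 0·42 + (0)·(-13) + 1·60 + (2)·(-18) + 0·33 + (-1)·(14) + 0·29 + (0)·(-19) = 10
  c_6 = 2·42 + (0)·(-13) + 1·60 + (2)·(-18) + 0·33 + 9·14 + (-8)·(29) + (-1)·(-19) = 21
  c_7 = 0·42 + (0)·(-13) + 0·60 + (0)·(-18) + 0·33 + (-3)·(14) + 2·29 + (0)·(-19) = 16
  c_8 = (-1)·(42) + (0)·(-13) + 0·60 + (0)·(-18) + 0·33 + (-4)·(14) + 4·29 + (0)·(-19) = 18
Base-3 expansion of each c_i:
  c_1 = 15 = 0·3^0 + 2·3^1 + 1·3^2
  c_2 = 17 = 2·3^0 + 2·3^1 + 1·3^2
  c_3 = 20 = 2·3^0 + 0·3^1 + 2·3^2
  c_4 = 18 = 0·3^0 + 0·3^1 + 2·3^2
  c_5 = 10 = 1·3^0 + 0·3^1 + 1·3^2
  c_6 = 21 = 0·3^0 + 1·3^1 + 2·3^2
  c_7 = 16 = 1·3^0 + 2·3^1 + 1·3^2
  c_8 = 18 = 0·3^0 + 0·3^1 + 2·3^2
Factor λ_0 = (0, 2, 2, 0, 1, 0, 1, 0)
Factor λ_1 = (2, 2, 0, 0, 0, 1, 2, 0)
Factor λ_2 = (1, 1, 2, 2, 1, 2, 1, 2)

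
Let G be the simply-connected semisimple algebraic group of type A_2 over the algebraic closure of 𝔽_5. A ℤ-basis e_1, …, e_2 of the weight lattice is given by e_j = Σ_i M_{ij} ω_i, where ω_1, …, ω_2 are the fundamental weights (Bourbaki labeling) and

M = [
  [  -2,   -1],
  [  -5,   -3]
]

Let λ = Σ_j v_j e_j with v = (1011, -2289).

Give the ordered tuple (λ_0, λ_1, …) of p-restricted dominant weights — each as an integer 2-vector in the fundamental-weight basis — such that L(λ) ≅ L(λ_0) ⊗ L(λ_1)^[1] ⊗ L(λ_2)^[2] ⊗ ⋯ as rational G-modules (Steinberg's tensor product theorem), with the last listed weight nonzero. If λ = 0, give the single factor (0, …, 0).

ω-coordinates c = M·v, v = (1011, -2289):
  c_1 = -2*1011 + -1*-2289 = 267
  c_2 = -5*1011 + -3*-2289 = 1812
Base-5 expansion of each c_i:
  c_1 = 267 = 2·5^0 + 3·5^1 + 0·5^2 + 2·5^3
  c_2 = 1812 = 2·5^0 + 2·5^1 + 2·5^2 + 4·5^3 + 2·5^4
p-restricted factor λ_0 = (2, 2)
p-restricted factor λ_1 = (3, 2)
p-restricted factor λ_2 = (0, 2)
p-restricted factor λ_3 = (2, 4)
p-restricted factor λ_4 = (0, 2)

((2, 2), (3, 2), (0, 2), (2, 4), (0, 2))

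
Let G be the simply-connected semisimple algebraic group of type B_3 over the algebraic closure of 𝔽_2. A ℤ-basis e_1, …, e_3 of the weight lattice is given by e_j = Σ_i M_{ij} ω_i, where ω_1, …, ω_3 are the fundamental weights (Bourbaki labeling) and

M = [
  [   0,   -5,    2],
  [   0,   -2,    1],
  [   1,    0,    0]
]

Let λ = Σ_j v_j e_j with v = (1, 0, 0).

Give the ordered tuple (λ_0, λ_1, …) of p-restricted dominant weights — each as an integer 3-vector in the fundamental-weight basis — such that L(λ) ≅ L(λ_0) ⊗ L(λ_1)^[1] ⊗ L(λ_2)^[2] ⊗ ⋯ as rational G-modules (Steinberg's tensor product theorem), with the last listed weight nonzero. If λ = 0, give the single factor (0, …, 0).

ω-coordinates c = M·v, v = (1, 0, 0):
  c_1 = (0)·(1) + (-5)·(0) + (2)·(0) = 0
  c_2 = (0)·(1) + (-2)·(0) + (1)·(0) = 0
  c_3 = (1)·(1) + (0)·(0) + (0)·(0) = 1
Expand coordinatewise in base 2:
  c_1 = 0
  c_2 = 0
  c_3 = 1 = 1·2^0
p-restricted factor λ_0 = (0, 0, 1)

((0, 0, 1),)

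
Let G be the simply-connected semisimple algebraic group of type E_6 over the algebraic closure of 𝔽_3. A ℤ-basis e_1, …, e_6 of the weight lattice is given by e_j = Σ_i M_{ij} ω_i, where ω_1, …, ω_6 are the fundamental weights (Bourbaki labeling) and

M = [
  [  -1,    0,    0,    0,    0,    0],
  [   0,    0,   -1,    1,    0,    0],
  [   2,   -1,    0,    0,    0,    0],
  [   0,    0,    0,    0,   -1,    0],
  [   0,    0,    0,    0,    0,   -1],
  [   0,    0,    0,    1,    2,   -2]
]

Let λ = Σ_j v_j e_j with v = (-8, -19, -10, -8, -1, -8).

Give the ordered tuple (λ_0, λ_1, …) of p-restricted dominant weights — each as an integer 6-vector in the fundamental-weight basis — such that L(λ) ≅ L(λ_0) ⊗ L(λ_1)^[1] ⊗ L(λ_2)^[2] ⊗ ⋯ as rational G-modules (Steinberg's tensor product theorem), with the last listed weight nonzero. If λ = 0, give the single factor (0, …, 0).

((2, 2, 0, 1, 2, 0), (2, 0, 1, 0, 2, 2))

Compute c_i = Σ_j M_{ij} v_j with v = (-8, -19, -10, -8, -1, -8):
  c_1 = (-1)·(-8) + (0)·(-19) + (0)·(-10) + (0)·(-8) + (0)·(-1) + (0)·(-8) = 8
  c_2 = (0)·(-8) + (0)·(-19) + (-1)·(-10) + (1)·(-8) + (0)·(-1) + (0)·(-8) = 2
  c_3 = (2)·(-8) + (-1)·(-19) + (0)·(-10) + (0)·(-8) + (0)·(-1) + (0)·(-8) = 3
  c_4 = (0)·(-8) + (0)·(-19) + (0)·(-10) + (0)·(-8) + (-1)·(-1) + (0)·(-8) = 1
  c_5 = (0)·(-8) + (0)·(-19) + (0)·(-10) + (0)·(-8) + (0)·(-1) + (-1)·(-8) = 8
  c_6 = (0)·(-8) + (0)·(-19) + (0)·(-10) + (1)·(-8) + (2)·(-1) + (-2)·(-8) = 6
Writing each c_i in base p = 3:
  c_1 = 8 = 2·3^0 + 2·3^1
  c_2 = 2 = 2·3^0
  c_3 = 3 = 0·3^0 + 1·3^1
  c_4 = 1 = 1·3^0
  c_5 = 8 = 2·3^0 + 2·3^1
  c_6 = 6 = 0·3^0 + 2·3^1
Factor λ_0 = (2, 2, 0, 1, 2, 0)
Factor λ_1 = (2, 0, 1, 0, 2, 2)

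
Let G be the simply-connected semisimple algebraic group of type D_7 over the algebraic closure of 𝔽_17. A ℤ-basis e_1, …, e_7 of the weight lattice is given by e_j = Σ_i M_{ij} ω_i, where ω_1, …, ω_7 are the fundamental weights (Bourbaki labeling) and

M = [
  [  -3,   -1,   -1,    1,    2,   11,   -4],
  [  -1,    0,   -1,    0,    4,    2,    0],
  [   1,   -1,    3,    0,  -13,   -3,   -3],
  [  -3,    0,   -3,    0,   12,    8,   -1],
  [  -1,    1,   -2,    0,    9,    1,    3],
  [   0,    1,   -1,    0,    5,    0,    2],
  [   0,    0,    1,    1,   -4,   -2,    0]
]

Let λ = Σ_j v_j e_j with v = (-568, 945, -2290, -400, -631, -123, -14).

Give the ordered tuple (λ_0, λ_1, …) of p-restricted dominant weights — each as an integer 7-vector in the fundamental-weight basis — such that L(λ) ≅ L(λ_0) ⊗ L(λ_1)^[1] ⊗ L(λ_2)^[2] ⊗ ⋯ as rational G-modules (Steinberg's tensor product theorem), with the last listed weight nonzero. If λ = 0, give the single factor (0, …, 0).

ω-coordinates c = M·v, v = (-568, 945, -2290, -400, -631, -123, -14):
  c_1 = (-3)·(-568) + (-1)·(945) + (-1)·(-2290) + (1)·(-400) + (2)·(-631) + (11)·(-123) + (-4)·(-14) = 90
  c_2 = (-1)·(-568) + 0·945 + (-1)·(-2290) + (0)·(-400) + (4)·(-631) + (2)·(-123) + (0)·(-14) = 88
  c_3 = (1)·(-568) + (-1)·(945) + (3)·(-2290) + (0)·(-400) + (-13)·(-631) + (-3)·(-123) + (-3)·(-14) = 231
  c_4 = (-3)·(-568) + 0·945 + (-3)·(-2290) + (0)·(-400) + (12)·(-631) + (8)·(-123) + (-1)·(-14) = 32
  c_5 = (-1)·(-568) + 1·945 + (-2)·(-2290) + (0)·(-400) + (9)·(-631) + (1)·(-123) + (3)·(-14) = 249
  c_6 = (0)·(-568) + 1·945 + (-1)·(-2290) + (0)·(-400) + (5)·(-631) + (0)·(-123) + (2)·(-14) = 52
  c_7 = (0)·(-568) + 0·945 + (1)·(-2290) + (1)·(-400) + (-4)·(-631) + (-2)·(-123) + (0)·(-14) = 80
Base-17 expansion of each c_i:
  c_1 = 90 = 5·17^0 + 5·17^1
  c_2 = 88 = 3·17^0 + 5·17^1
  c_3 = 231 = 10·17^0 + 13·17^1
  c_4 = 32 = 15·17^0 + 1·17^1
  c_5 = 249 = 11·17^0 + 14·17^1
  c_6 = 52 = 1·17^0 + 3·17^1
  c_7 = 80 = 12·17^0 + 4·17^1
Factor λ_0 = (5, 3, 10, 15, 11, 1, 12)
Factor λ_1 = (5, 5, 13, 1, 14, 3, 4)

((5, 3, 10, 15, 11, 1, 12), (5, 5, 13, 1, 14, 3, 4))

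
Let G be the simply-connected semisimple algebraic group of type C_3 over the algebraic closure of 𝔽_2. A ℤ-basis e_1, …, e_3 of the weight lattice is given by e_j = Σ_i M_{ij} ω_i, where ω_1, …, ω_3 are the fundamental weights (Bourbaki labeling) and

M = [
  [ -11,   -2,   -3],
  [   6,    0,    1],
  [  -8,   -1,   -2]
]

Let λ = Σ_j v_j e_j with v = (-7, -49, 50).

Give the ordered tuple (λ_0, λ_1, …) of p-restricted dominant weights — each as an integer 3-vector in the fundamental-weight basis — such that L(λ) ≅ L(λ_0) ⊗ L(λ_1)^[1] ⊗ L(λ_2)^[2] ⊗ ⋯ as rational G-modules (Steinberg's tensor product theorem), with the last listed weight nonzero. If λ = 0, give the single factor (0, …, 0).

((1, 0, 1), (0, 0, 0), (0, 0, 1), (1, 1, 0), (1, 0, 0))

ω-coordinates c = M·v, v = (-7, -49, 50):
  c_1 = (-11)·(-7) + (-2)·(-49) + (-3)·(50) = 25
  c_2 = (6)·(-7) + (0)·(-49) + (1)·(50) = 8
  c_3 = (-8)·(-7) + (-1)·(-49) + (-2)·(50) = 5
p = 2; digits c_i = Σ_j d_{ij}·2^j, 0 ≤ d_{ij} < 2:
  c_1 = 25 = 1·2^0 + 0·2^1 + 0·2^2 + 1·2^3 + 1·2^4
  c_2 = 8 = 0·2^0 + 0·2^1 + 0·2^2 + 1·2^3
  c_3 = 5 = 1·2^0 + 0·2^1 + 1·2^2
p-restricted factor λ_0 = (1, 0, 1)
p-restricted factor λ_1 = (0, 0, 0)
p-restricted factor λ_2 = (0, 0, 1)
p-restricted factor λ_3 = (1, 1, 0)
p-restricted factor λ_4 = (1, 0, 0)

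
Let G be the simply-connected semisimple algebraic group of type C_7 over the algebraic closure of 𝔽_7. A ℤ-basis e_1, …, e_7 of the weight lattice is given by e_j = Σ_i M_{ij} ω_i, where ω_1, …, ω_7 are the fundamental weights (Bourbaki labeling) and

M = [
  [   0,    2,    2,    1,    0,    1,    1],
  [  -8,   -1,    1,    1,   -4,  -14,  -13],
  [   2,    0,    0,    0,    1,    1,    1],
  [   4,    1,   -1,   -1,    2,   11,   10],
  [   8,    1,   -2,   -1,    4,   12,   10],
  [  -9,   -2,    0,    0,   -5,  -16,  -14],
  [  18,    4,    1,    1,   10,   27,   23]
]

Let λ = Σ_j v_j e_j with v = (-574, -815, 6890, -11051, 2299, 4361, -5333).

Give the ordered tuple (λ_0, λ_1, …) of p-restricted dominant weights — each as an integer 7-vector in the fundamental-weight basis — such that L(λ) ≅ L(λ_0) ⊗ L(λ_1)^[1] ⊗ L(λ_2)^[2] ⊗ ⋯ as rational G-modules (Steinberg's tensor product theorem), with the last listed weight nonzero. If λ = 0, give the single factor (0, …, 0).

((1, 3, 4, 2, 6, 5, 3), (4, 4, 4, 6, 1, 5, 4), (2, 6, 3, 5, 1, 3, 6))

Compute c_i = Σ_j M_{ij} v_j with v = (-574, -815, 6890, -11051, 2299, 4361, -5333):
  c_1 = 0*-574 + 2*-815 + 2*6890 + 1*-11051 + 0*2299 + 1*4361 + 1*-5333 = 127
  c_2 = -8*-574 + -1*-815 + 1*6890 + 1*-11051 + -4*2299 + -14*4361 + -13*-5333 = 325
  c_3 = 2*-574 + 0*-815 + 0*6890 + 0*-11051 + 1*2299 + 1*4361 + 1*-5333 = 179
  c_4 = 4*-574 + 1*-815 + -1*6890 + -1*-11051 + 2*2299 + 11*4361 + 10*-5333 = 289
  c_5 = 8*-574 + 1*-815 + -2*6890 + -1*-11051 + 4*2299 + 12*4361 + 10*-5333 = 62
  c_6 = -9*-574 + -2*-815 + 0*6890 + 0*-11051 + -5*2299 + -16*4361 + -14*-5333 = 187
  c_7 = 18*-574 + 4*-815 + 1*6890 + 1*-11051 + 10*2299 + 27*4361 + 23*-5333 = 325
p = 7; digits c_i = Σ_j d_{ij}·7^j, 0 ≤ d_{ij} < 7:
  c_1 = 127 = 1·7^0 + 4·7^1 + 2·7^2
  c_2 = 325 = 3·7^0 + 4·7^1 + 6·7^2
  c_3 = 179 = 4·7^0 + 4·7^1 + 3·7^2
  c_4 = 289 = 2·7^0 + 6·7^1 + 5·7^2
  c_5 = 62 = 6·7^0 + 1·7^1 + 1·7^2
  c_6 = 187 = 5·7^0 + 5·7^1 + 3·7^2
  c_7 = 325 = 3·7^0 + 4·7^1 + 6·7^2
Factor λ_0 = (1, 3, 4, 2, 6, 5, 3)
Factor λ_1 = (4, 4, 4, 6, 1, 5, 4)
Factor λ_2 = (2, 6, 3, 5, 1, 3, 6)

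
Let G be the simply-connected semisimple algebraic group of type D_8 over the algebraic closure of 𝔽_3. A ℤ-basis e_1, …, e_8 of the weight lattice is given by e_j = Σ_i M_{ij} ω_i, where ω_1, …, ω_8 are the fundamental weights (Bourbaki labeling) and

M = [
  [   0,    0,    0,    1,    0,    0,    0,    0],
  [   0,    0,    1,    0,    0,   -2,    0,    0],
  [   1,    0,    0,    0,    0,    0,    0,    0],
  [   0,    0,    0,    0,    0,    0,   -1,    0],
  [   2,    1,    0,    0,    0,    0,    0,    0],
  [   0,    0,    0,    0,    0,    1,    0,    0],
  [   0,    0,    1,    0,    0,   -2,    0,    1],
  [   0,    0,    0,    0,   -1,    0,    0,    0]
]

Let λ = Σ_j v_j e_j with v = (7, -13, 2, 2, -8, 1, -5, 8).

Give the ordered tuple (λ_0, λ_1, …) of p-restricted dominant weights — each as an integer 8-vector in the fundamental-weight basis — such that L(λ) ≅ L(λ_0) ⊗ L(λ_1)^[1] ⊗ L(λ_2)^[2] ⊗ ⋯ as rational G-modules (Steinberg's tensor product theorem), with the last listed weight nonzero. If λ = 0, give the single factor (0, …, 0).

ω-coordinates c = M·v, v = (7, -13, 2, 2, -8, 1, -5, 8):
  c_1 = 0*7 + 0*-13 + 0*2 + 1*2 + 0*-8 + 0*1 + 0*-5 + 0*8 = 2
  c_2 = 0*7 + 0*-13 + 1*2 + 0*2 + 0*-8 + -2*1 + 0*-5 + 0*8 = 0
  c_3 = 1*7 + 0*-13 + 0*2 + 0*2 + 0*-8 + 0*1 + 0*-5 + 0*8 = 7
  c_4 = 0*7 + 0*-13 + 0*2 + 0*2 + 0*-8 + 0*1 + -1*-5 + 0*8 = 5
  c_5 = 2*7 + 1*-13 + 0*2 + 0*2 + 0*-8 + 0*1 + 0*-5 + 0*8 = 1
  c_6 = 0*7 + 0*-13 + 0*2 + 0*2 + 0*-8 + 1*1 + 0*-5 + 0*8 = 1
  c_7 = 0*7 + 0*-13 + 1*2 + 0*2 + 0*-8 + -2*1 + 0*-5 + 1*8 = 8
  c_8 = 0*7 + 0*-13 + 0*2 + 0*2 + -1*-8 + 0*1 + 0*-5 + 0*8 = 8
Expand coordinatewise in base 3:
  c_1 = 2 = 2·3^0
  c_2 = 0
  c_3 = 7 = 1·3^0 + 2·3^1
  c_4 = 5 = 2·3^0 + 1·3^1
  c_5 = 1 = 1·3^0
  c_6 = 1 = 1·3^0
  c_7 = 8 = 2·3^0 + 2·3^1
  c_8 = 8 = 2·3^0 + 2·3^1
p-restricted factor λ_0 = (2, 0, 1, 2, 1, 1, 2, 2)
p-restricted factor λ_1 = (0, 0, 2, 1, 0, 0, 2, 2)

((2, 0, 1, 2, 1, 1, 2, 2), (0, 0, 2, 1, 0, 0, 2, 2))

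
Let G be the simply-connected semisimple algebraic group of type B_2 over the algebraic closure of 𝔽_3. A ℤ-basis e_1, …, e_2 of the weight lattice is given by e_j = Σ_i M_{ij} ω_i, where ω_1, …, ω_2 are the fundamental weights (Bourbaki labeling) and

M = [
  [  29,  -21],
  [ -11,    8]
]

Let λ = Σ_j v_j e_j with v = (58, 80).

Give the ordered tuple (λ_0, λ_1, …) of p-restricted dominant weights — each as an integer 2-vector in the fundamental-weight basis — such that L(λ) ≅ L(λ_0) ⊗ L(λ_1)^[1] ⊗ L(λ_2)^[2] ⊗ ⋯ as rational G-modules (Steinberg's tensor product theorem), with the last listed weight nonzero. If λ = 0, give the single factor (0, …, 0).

((2, 2),)

Compute c_i = Σ_j M_{ij} v_j with v = (58, 80):
  c_1 = 29·58 + (-21)·(80) = 2
  c_2 = (-11)·(58) + 8·80 = 2
Writing each c_i in base p = 3:
  c_1 = 2 = 2·3^0
  c_2 = 2 = 2·3^0
Factor λ_0 = (2, 2)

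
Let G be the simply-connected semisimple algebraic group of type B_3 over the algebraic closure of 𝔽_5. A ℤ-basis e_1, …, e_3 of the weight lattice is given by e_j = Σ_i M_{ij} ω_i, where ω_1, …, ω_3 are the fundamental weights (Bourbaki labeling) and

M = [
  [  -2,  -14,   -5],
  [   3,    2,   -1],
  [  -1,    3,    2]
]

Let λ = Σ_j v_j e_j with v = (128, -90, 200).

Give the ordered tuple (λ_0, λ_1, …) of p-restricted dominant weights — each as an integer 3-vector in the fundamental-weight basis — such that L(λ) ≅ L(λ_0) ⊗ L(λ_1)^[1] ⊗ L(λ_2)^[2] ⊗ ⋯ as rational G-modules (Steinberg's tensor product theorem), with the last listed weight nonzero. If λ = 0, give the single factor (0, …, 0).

Converting to the ω-basis (c_i = row i of M dotted with v = (128, -90, 200)):
  c_1 = -2*128 + -14*-90 + -5*200 = 4
  c_2 = 3*128 + 2*-90 + -1*200 = 4
  c_3 = -1*128 + 3*-90 + 2*200 = 2
Writing each c_i in base p = 5:
  c_1 = 4 = 4·5^0
  c_2 = 4 = 4·5^0
  c_3 = 2 = 2·5^0
Factor λ_0 = (4, 4, 2)

((4, 4, 2),)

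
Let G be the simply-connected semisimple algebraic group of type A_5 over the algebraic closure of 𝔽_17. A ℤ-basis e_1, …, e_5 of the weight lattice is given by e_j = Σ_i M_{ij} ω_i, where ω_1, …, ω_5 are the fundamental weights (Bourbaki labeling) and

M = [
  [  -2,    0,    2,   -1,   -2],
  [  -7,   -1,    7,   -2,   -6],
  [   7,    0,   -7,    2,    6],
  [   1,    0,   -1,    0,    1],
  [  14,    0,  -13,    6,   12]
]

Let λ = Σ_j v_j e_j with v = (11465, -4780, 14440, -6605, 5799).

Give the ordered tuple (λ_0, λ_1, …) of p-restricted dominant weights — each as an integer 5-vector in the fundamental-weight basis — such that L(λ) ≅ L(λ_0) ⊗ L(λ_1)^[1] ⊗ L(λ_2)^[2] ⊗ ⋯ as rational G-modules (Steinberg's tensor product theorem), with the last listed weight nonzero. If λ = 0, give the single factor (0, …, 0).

ω-coordinates c = M·v, v = (11465, -4780, 14440, -6605, 5799):
  c_1 = (-2)·(11465) + (0)·(-4780) + 2·14440 + (-1)·(-6605) + (-2)·(5799) = 957
  c_2 = (-7)·(11465) + (-1)·(-4780) + 7·14440 + (-2)·(-6605) + (-6)·(5799) = 4021
  c_3 = 7·11465 + (0)·(-4780) + (-7)·(14440) + (2)·(-6605) + 6·5799 = 759
  c_4 = 1·11465 + (0)·(-4780) + (-1)·(14440) + (0)·(-6605) + 1·5799 = 2824
  c_5 = 14·11465 + (0)·(-4780) + (-13)·(14440) + (6)·(-6605) + 12·5799 = 2748
Writing each c_i in base p = 17:
  c_1 = 957 = 5·17^0 + 5·17^1 + 3·17^2
  c_2 = 4021 = 9·17^0 + 15·17^1 + 13·17^2
  c_3 = 759 = 11·17^0 + 10·17^1 + 2·17^2
  c_4 = 2824 = 2·17^0 + 13·17^1 + 9·17^2
  c_5 = 2748 = 11·17^0 + 8·17^1 + 9·17^2
Factor λ_0 = (5, 9, 11, 2, 11)
Factor λ_1 = (5, 15, 10, 13, 8)
Factor λ_2 = (3, 13, 2, 9, 9)

((5, 9, 11, 2, 11), (5, 15, 10, 13, 8), (3, 13, 2, 9, 9))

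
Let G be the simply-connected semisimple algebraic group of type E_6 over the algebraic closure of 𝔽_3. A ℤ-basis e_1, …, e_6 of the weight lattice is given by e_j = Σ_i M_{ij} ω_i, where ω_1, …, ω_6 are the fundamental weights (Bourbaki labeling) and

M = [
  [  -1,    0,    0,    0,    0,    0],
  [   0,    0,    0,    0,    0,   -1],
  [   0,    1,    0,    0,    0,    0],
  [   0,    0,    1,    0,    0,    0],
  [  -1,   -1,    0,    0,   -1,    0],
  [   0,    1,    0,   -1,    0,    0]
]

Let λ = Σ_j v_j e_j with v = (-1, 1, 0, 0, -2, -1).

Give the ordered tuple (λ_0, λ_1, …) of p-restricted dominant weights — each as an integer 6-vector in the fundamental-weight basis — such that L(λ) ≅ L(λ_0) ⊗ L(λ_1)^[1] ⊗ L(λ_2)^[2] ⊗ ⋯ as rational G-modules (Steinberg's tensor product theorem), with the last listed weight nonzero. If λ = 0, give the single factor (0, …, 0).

ω-coordinates c = M·v, v = (-1, 1, 0, 0, -2, -1):
  c_1 = (-1)·(-1) + 0·1 + 0·0 + 0·0 + (0)·(-2) + (0)·(-1) = 1
  c_2 = (0)·(-1) + 0·1 + 0·0 + 0·0 + (0)·(-2) + (-1)·(-1) = 1
  c_3 = (0)·(-1) + 1·1 + 0·0 + 0·0 + (0)·(-2) + (0)·(-1) = 1
  c_4 = (0)·(-1) + 0·1 + 1·0 + 0·0 + (0)·(-2) + (0)·(-1) = 0
  c_5 = (-1)·(-1) + (-1)·(1) + 0·0 + 0·0 + (-1)·(-2) + (0)·(-1) = 2
  c_6 = (0)·(-1) + 1·1 + 0·0 + (-1)·(0) + (0)·(-2) + (0)·(-1) = 1
Writing each c_i in base p = 3:
  c_1 = 1 = 1·3^0
  c_2 = 1 = 1·3^0
  c_3 = 1 = 1·3^0
  c_4 = 0
  c_5 = 2 = 2·3^0
  c_6 = 1 = 1·3^0
p-restricted factor λ_0 = (1, 1, 1, 0, 2, 1)

((1, 1, 1, 0, 2, 1),)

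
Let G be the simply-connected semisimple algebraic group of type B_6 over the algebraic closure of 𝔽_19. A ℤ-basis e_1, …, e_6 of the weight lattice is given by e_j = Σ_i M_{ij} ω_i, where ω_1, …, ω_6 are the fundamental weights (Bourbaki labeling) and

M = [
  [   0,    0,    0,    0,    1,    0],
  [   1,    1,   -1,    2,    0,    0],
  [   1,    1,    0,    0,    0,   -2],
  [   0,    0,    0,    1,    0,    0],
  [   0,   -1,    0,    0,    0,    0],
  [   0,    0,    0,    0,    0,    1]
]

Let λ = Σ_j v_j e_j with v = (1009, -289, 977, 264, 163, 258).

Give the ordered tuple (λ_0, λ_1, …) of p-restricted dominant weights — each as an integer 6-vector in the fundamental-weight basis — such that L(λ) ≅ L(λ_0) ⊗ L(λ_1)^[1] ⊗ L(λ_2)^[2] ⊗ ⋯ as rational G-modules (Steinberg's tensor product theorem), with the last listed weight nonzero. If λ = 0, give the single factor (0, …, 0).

ω-coordinates c = M·v, v = (1009, -289, 977, 264, 163, 258):
  c_1 = (0)·(1009) + (0)·(-289) + (0)·(977) + (0)·(264) + (1)·(163) + (0)·(258) = 163
  c_2 = (1)·(1009) + (1)·(-289) + (-1)·(977) + (2)·(264) + (0)·(163) + (0)·(258) = 271
  c_3 = (1)·(1009) + (1)·(-289) + (0)·(977) + (0)·(264) + (0)·(163) + (-2)·(258) = 204
  c_4 = (0)·(1009) + (0)·(-289) + (0)·(977) + (1)·(264) + (0)·(163) + (0)·(258) = 264
  c_5 = (0)·(1009) + (-1)·(-289) + (0)·(977) + (0)·(264) + (0)·(163) + (0)·(258) = 289
  c_6 = (0)·(1009) + (0)·(-289) + (0)·(977) + (0)·(264) + (0)·(163) + (1)·(258) = 258
Expand coordinatewise in base 19:
  c_1 = 163 = 11·19^0 + 8·19^1
  c_2 = 271 = 5·19^0 + 14·19^1
  c_3 = 204 = 14·19^0 + 10·19^1
  c_4 = 264 = 17·19^0 + 13·19^1
  c_5 = 289 = 4·19^0 + 15·19^1
  c_6 = 258 = 11·19^0 + 13·19^1
Factor λ_0 = (11, 5, 14, 17, 4, 11)
Factor λ_1 = (8, 14, 10, 13, 15, 13)

((11, 5, 14, 17, 4, 11), (8, 14, 10, 13, 15, 13))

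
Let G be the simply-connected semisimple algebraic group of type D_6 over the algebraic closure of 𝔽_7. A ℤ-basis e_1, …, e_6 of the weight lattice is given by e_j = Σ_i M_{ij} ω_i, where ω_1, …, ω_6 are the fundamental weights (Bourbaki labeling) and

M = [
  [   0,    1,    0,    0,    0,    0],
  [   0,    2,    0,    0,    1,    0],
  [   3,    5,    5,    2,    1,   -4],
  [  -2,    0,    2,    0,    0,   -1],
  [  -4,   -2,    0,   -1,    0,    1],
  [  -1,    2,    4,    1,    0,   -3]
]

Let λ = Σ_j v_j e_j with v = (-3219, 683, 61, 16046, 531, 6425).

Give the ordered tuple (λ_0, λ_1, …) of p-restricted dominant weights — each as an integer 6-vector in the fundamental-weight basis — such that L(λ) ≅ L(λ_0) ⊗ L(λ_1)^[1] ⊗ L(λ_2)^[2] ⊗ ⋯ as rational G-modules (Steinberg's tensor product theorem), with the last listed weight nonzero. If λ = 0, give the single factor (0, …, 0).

((4, 0, 6, 2, 6, 4), (6, 5, 0, 5, 3, 4), (6, 3, 6, 2, 3, 4), (1, 5, 2, 0, 5, 4))

ω-coordinates c = M·v, v = (-3219, 683, 61, 16046, 531, 6425):
  c_1 = 0*-3219 + 1*683 + 0*61 + 0*16046 + 0*531 + 0*6425 = 683
  c_2 = 0*-3219 + 2*683 + 0*61 + 0*16046 + 1*531 + 0*6425 = 1897
  c_3 = 3*-3219 + 5*683 + 5*61 + 2*16046 + 1*531 + -4*6425 = 986
  c_4 = -2*-3219 + 0*683 + 2*61 + 0*16046 + 0*531 + -1*6425 = 135
  c_5 = -4*-3219 + -2*683 + 0*61 + -1*16046 + 0*531 + 1*6425 = 1889
  c_6 = -1*-3219 + 2*683 + 4*61 + 1*16046 + 0*531 + -3*6425 = 1600
Expand coordinatewise in base 7:
  c_1 = 683 = 4·7^0 + 6·7^1 + 6·7^2 + 1·7^3
  c_2 = 1897 = 0·7^0 + 5·7^1 + 3·7^2 + 5·7^3
  c_3 = 986 = 6·7^0 + 0·7^1 + 6·7^2 + 2·7^3
  c_4 = 135 = 2·7^0 + 5·7^1 + 2·7^2
  c_5 = 1889 = 6·7^0 + 3·7^1 + 3·7^2 + 5·7^3
  c_6 = 1600 = 4·7^0 + 4·7^1 + 4·7^2 + 4·7^3
Factor λ_0 = (4, 0, 6, 2, 6, 4)
Factor λ_1 = (6, 5, 0, 5, 3, 4)
Factor λ_2 = (6, 3, 6, 2, 3, 4)
Factor λ_3 = (1, 5, 2, 0, 5, 4)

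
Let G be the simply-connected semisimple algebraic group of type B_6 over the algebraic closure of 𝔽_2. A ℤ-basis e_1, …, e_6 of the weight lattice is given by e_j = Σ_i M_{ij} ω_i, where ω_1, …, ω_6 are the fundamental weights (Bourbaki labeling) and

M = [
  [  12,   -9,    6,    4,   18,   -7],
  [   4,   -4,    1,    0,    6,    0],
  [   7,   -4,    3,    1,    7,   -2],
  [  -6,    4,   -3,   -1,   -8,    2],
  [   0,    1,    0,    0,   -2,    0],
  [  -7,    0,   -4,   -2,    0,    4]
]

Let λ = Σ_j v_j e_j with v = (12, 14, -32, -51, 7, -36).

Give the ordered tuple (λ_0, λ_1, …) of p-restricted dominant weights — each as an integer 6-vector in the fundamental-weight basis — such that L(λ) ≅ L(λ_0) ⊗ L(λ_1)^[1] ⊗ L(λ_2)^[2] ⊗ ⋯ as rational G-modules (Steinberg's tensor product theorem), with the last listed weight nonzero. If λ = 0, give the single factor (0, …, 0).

((0, 0, 0, 1, 0, 0), (0, 1, 1, 1, 0, 1))

Compute c_i = Σ_j M_{ij} v_j with v = (12, 14, -32, -51, 7, -36):
  c_1 = 12*12 + -9*14 + 6*-32 + 4*-51 + 18*7 + -7*-36 = 0
  c_2 = 4*12 + -4*14 + 1*-32 + 0*-51 + 6*7 + 0*-36 = 2
  c_3 = 7*12 + -4*14 + 3*-32 + 1*-51 + 7*7 + -2*-36 = 2
  c_4 = -6*12 + 4*14 + -3*-32 + -1*-51 + -8*7 + 2*-36 = 3
  c_5 = 0*12 + 1*14 + 0*-32 + 0*-51 + -2*7 + 0*-36 = 0
  c_6 = -7*12 + 0*14 + -4*-32 + -2*-51 + 0*7 + 4*-36 = 2
Base-2 expansion of each c_i:
  c_1 = 0
  c_2 = 2 = 0·2^0 + 1·2^1
  c_3 = 2 = 0·2^0 + 1·2^1
  c_4 = 3 = 1·2^0 + 1·2^1
  c_5 = 0
  c_6 = 2 = 0·2^0 + 1·2^1
λ_0 = (0, 0, 0, 1, 0, 0)
λ_1 = (0, 1, 1, 1, 0, 1)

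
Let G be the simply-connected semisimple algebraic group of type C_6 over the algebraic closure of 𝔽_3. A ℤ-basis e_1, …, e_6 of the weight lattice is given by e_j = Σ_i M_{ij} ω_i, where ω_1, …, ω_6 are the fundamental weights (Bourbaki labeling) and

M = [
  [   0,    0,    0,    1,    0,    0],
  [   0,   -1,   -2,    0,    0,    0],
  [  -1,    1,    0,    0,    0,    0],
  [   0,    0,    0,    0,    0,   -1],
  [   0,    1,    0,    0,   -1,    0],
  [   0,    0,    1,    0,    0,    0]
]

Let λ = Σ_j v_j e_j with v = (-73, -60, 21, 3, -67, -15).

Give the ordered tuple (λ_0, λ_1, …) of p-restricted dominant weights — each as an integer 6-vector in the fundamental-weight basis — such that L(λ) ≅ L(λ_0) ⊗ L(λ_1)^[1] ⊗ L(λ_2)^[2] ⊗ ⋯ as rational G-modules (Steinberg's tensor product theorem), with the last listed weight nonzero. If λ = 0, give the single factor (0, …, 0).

Change of basis e → ω: c = M·v where v = (-73, -60, 21, 3, -67, -15):
  c_1 = (0)·(-73) + (0)·(-60) + 0·21 + 1·3 + (0)·(-67) + (0)·(-15) = 3
  c_2 = (0)·(-73) + (-1)·(-60) + (-2)·(21) + 0·3 + (0)·(-67) + (0)·(-15) = 18
  c_3 = (-1)·(-73) + (1)·(-60) + 0·21 + 0·3 + (0)·(-67) + (0)·(-15) = 13
  c_4 = (0)·(-73) + (0)·(-60) + 0·21 + 0·3 + (0)·(-67) + (-1)·(-15) = 15
  c_5 = (0)·(-73) + (1)·(-60) + 0·21 + 0·3 + (-1)·(-67) + (0)·(-15) = 7
  c_6 = (0)·(-73) + (0)·(-60) + 1·21 + 0·3 + (0)·(-67) + (0)·(-15) = 21
Base-3 expansion of each c_i:
  c_1 = 3 = 0·3^0 + 1·3^1
  c_2 = 18 = 0·3^0 + 0·3^1 + 2·3^2
  c_3 = 13 = 1·3^0 + 1·3^1 + 1·3^2
  c_4 = 15 = 0·3^0 + 2·3^1 + 1·3^2
  c_5 = 7 = 1·3^0 + 2·3^1
  c_6 = 21 = 0·3^0 + 1·3^1 + 2·3^2
p-restricted factor λ_0 = (0, 0, 1, 0, 1, 0)
p-restricted factor λ_1 = (1, 0, 1, 2, 2, 1)
p-restricted factor λ_2 = (0, 2, 1, 1, 0, 2)

((0, 0, 1, 0, 1, 0), (1, 0, 1, 2, 2, 1), (0, 2, 1, 1, 0, 2))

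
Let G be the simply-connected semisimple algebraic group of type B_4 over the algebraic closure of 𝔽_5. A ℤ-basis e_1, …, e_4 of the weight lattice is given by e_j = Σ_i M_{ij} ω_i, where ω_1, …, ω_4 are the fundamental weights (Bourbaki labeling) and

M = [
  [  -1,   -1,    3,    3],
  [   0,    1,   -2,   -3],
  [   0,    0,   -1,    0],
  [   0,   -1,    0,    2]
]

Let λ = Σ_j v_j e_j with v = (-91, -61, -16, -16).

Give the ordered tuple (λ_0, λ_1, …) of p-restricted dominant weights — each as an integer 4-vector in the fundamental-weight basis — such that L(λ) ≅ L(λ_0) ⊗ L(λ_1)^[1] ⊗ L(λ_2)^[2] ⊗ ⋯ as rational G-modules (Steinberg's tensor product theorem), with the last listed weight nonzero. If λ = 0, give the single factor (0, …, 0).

ω-coordinates c = M·v, v = (-91, -61, -16, -16):
  c_1 = -1*-91 + -1*-61 + 3*-16 + 3*-16 = 56
  c_2 = 0*-91 + 1*-61 + -2*-16 + -3*-16 = 19
  c_3 = 0*-91 + 0*-61 + -1*-16 + 0*-16 = 16
  c_4 = 0*-91 + -1*-61 + 0*-16 + 2*-16 = 29
Writing each c_i in base p = 5:
  c_1 = 56 = 1·5^0 + 1·5^1 + 2·5^2
  c_2 = 19 = 4·5^0 + 3·5^1
  c_3 = 16 = 1·5^0 + 3·5^1
  c_4 = 29 = 4·5^0 + 0·5^1 + 1·5^2
λ_0 = (1, 4, 1, 4)
λ_1 = (1, 3, 3, 0)
λ_2 = (2, 0, 0, 1)

((1, 4, 1, 4), (1, 3, 3, 0), (2, 0, 0, 1))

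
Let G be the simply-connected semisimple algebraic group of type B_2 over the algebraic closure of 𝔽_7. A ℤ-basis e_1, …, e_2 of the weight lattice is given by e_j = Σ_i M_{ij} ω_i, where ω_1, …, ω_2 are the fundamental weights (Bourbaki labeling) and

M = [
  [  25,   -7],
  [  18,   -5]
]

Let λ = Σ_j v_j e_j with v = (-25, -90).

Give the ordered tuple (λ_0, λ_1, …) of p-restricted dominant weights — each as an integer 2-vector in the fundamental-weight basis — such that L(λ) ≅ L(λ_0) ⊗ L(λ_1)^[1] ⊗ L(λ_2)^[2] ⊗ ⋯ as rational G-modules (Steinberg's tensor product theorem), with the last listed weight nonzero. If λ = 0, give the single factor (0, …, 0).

Converting to the ω-basis (c_i = row i of M dotted with v = (-25, -90)):
  c_1 = (25)·(-25) + (-7)·(-90) = 5
  c_2 = (18)·(-25) + (-5)·(-90) = 0
Expand coordinatewise in base 7:
  c_1 = 5 = 5·7^0
  c_2 = 0
p-restricted factor λ_0 = (5, 0)

((5, 0),)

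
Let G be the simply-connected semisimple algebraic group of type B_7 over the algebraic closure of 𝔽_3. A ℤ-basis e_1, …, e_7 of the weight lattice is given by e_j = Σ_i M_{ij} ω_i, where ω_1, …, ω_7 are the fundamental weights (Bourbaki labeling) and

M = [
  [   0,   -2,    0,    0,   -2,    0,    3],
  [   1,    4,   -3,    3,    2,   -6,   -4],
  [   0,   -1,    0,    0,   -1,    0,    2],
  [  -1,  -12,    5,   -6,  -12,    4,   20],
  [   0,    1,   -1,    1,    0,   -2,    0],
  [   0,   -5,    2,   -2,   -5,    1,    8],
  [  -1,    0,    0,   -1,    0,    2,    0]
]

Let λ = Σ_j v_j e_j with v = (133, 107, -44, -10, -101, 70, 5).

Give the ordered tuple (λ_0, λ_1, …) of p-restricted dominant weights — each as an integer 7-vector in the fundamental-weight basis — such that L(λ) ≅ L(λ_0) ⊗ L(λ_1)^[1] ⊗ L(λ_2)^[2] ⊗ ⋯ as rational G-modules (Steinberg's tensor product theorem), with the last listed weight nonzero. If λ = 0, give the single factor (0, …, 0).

Converting to the ω-basis (c_i = row i of M dotted with v = (133, 107, -44, -10, -101, 70, 5)):
  c_1 = 0·133 + (-2)·(107) + (0)·(-44) + (0)·(-10) + (-2)·(-101) + 0·70 + 3·5 = 3
  c_2 = 1·133 + 4·107 + (-3)·(-44) + (3)·(-10) + (2)·(-101) + (-6)·(70) + (-4)·(5) = 21
  c_3 = 0·133 + (-1)·(107) + (0)·(-44) + (0)·(-10) + (-1)·(-101) + 0·70 + 2·5 = 4
  c_4 = (-1)·(133) + (-12)·(107) + (5)·(-44) + (-6)·(-10) + (-12)·(-101) + 4·70 + 20·5 = 15
  c_5 = 0·133 + 1·107 + (-1)·(-44) + (1)·(-10) + (0)·(-101) + (-2)·(70) + 0·5 = 1
  c_6 = 0·133 + (-5)·(107) + (2)·(-44) + (-2)·(-10) + (-5)·(-101) + 1·70 + 8·5 = 12
  c_7 = (-1)·(133) + 0·107 + (0)·(-44) + (-1)·(-10) + (0)·(-101) + 2·70 + 0·5 = 17
Base-3 expansion of each c_i:
  c_1 = 3 = 0·3^0 + 1·3^1
  c_2 = 21 = 0·3^0 + 1·3^1 + 2·3^2
  c_3 = 4 = 1·3^0 + 1·3^1
  c_4 = 15 = 0·3^0 + 2·3^1 + 1·3^2
  c_5 = 1 = 1·3^0
  c_6 = 12 = 0·3^0 + 1·3^1 + 1·3^2
  c_7 = 17 = 2·3^0 + 2·3^1 + 1·3^2
Factor λ_0 = (0, 0, 1, 0, 1, 0, 2)
Factor λ_1 = (1, 1, 1, 2, 0, 1, 2)
Factor λ_2 = (0, 2, 0, 1, 0, 1, 1)

((0, 0, 1, 0, 1, 0, 2), (1, 1, 1, 2, 0, 1, 2), (0, 2, 0, 1, 0, 1, 1))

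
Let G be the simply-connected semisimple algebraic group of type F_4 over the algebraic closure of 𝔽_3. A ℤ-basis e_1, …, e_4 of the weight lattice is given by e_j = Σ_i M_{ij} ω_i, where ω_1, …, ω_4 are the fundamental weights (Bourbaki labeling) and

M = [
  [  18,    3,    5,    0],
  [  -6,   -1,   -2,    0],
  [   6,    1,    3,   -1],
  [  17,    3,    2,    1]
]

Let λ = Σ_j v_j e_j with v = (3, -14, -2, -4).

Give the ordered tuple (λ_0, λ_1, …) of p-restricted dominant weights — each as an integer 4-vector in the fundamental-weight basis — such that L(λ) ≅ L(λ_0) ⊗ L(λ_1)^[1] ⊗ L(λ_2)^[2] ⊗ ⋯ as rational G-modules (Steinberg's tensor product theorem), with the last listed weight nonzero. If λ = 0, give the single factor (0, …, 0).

In the fundamental-weight basis, λ has coordinates c = M·v (v = (3, -14, -2, -4)):
  c_1 = 18·3 + (3)·(-14) + (5)·(-2) + (0)·(-4) = 2
  c_2 = (-6)·(3) + (-1)·(-14) + (-2)·(-2) + (0)·(-4) = 0
  c_3 = 6·3 + (1)·(-14) + (3)·(-2) + (-1)·(-4) = 2
  c_4 = 17·3 + (3)·(-14) + (2)·(-2) + (1)·(-4) = 1
p = 3; digits c_i = Σ_j d_{ij}·3^j, 0 ≤ d_{ij} < 3:
  c_1 = 2 = 2·3^0
  c_2 = 0
  c_3 = 2 = 2·3^0
  c_4 = 1 = 1·3^0
Factor λ_0 = (2, 0, 2, 1)

((2, 0, 2, 1),)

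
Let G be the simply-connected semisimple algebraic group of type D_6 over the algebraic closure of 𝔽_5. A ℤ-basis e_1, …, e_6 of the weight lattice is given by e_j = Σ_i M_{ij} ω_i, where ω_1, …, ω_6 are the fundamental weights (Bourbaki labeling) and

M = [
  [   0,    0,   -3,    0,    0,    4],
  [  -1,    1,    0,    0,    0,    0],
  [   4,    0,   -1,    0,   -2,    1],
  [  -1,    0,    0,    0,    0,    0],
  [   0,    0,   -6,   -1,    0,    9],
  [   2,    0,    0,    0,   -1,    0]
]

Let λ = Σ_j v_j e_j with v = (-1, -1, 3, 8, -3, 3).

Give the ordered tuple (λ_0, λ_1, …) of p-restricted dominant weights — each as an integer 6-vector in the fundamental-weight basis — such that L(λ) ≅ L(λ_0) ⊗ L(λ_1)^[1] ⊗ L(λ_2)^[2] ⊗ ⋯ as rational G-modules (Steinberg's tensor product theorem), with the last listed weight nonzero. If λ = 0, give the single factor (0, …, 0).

((3, 0, 2, 1, 1, 1),)

Compute c_i = Σ_j M_{ij} v_j with v = (-1, -1, 3, 8, -3, 3):
  c_1 = (0)·(-1) + (0)·(-1) + (-3)·(3) + 0·8 + (0)·(-3) + 4·3 = 3
  c_2 = (-1)·(-1) + (1)·(-1) + 0·3 + 0·8 + (0)·(-3) + 0·3 = 0
  c_3 = (4)·(-1) + (0)·(-1) + (-1)·(3) + 0·8 + (-2)·(-3) + 1·3 = 2
  c_4 = (-1)·(-1) + (0)·(-1) + 0·3 + 0·8 + (0)·(-3) + 0·3 = 1
  c_5 = (0)·(-1) + (0)·(-1) + (-6)·(3) + (-1)·(8) + (0)·(-3) + 9·3 = 1
  c_6 = (2)·(-1) + (0)·(-1) + 0·3 + 0·8 + (-1)·(-3) + 0·3 = 1
Writing each c_i in base p = 5:
  c_1 = 3 = 3·5^0
  c_2 = 0
  c_3 = 2 = 2·5^0
  c_4 = 1 = 1·5^0
  c_5 = 1 = 1·5^0
  c_6 = 1 = 1·5^0
p-restricted factor λ_0 = (3, 0, 2, 1, 1, 1)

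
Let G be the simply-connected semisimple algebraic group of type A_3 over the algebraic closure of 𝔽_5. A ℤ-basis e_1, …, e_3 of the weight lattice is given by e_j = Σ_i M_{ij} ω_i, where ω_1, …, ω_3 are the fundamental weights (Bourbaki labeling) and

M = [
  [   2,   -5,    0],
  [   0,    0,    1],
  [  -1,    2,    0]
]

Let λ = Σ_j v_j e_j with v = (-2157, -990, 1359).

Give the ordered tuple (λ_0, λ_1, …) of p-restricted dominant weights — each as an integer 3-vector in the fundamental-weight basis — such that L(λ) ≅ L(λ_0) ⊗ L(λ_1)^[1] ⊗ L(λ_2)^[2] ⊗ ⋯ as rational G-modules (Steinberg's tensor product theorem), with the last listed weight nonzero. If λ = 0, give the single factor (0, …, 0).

((1, 4, 2), (2, 1, 0), (0, 4, 2), (0, 0, 1), (1, 2, 0))

Compute c_i = Σ_j M_{ij} v_j with v = (-2157, -990, 1359):
  c_1 = 2*-2157 + -5*-990 + 0*1359 = 636
  c_2 = 0*-2157 + 0*-990 + 1*1359 = 1359
  c_3 = -1*-2157 + 2*-990 + 0*1359 = 177
Writing each c_i in base p = 5:
  c_1 = 636 = 1·5^0 + 2·5^1 + 0·5^2 + 0·5^3 + 1·5^4
  c_2 = 1359 = 4·5^0 + 1·5^1 + 4·5^2 + 0·5^3 + 2·5^4
  c_3 = 177 = 2·5^0 + 0·5^1 + 2·5^2 + 1·5^3
Factor λ_0 = (1, 4, 2)
Factor λ_1 = (2, 1, 0)
Factor λ_2 = (0, 4, 2)
Factor λ_3 = (0, 0, 1)
Factor λ_4 = (1, 2, 0)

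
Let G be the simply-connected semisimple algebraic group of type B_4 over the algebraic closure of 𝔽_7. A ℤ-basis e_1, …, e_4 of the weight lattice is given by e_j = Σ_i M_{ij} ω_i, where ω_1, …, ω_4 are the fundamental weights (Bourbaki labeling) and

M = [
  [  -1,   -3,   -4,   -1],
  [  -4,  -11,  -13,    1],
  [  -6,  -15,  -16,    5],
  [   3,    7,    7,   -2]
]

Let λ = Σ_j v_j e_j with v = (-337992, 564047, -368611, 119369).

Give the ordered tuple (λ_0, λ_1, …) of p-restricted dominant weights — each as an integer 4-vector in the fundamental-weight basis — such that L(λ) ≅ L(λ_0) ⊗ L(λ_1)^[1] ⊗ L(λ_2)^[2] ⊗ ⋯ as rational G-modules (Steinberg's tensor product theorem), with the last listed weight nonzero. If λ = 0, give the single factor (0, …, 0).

((2, 5, 2, 6), (6, 1, 4, 5), (4, 2, 2, 1), (2, 3, 5, 0), (0, 3, 4, 6), (0, 3, 3, 6))

Converting to the ω-basis (c_i = row i of M dotted with v = (-337992, 564047, -368611, 119369)):
  c_1 = (-1)·(-337992) + (-3)·(564047) + (-4)·(-368611) + (-1)·(119369) = 926
  c_2 = (-4)·(-337992) + (-11)·(564047) + (-13)·(-368611) + (1)·(119369) = 58763
  c_3 = (-6)·(-337992) + (-15)·(564047) + (-16)·(-368611) + (5)·(119369) = 61868
  c_4 = (3)·(-337992) + (7)·(564047) + (7)·(-368611) + (-2)·(119369) = 115338
Expand coordinatewise in base 7:
  c_1 = 926 = 2·7^0 + 6·7^1 + 4·7^2 + 2·7^3
  c_2 = 58763 = 5·7^0 + 1·7^1 + 2·7^2 + 3·7^3 + 3·7^4 + 3·7^5
  c_3 = 61868 = 2·7^0 + 4·7^1 + 2·7^2 + 5·7^3 + 4·7^4 + 3·7^5
  c_4 = 115338 = 6·7^0 + 5·7^1 + 1·7^2 + 0·7^3 + 6·7^4 + 6·7^5
p-restricted factor λ_0 = (2, 5, 2, 6)
p-restricted factor λ_1 = (6, 1, 4, 5)
p-restricted factor λ_2 = (4, 2, 2, 1)
p-restricted factor λ_3 = (2, 3, 5, 0)
p-restricted factor λ_4 = (0, 3, 4, 6)
p-restricted factor λ_5 = (0, 3, 3, 6)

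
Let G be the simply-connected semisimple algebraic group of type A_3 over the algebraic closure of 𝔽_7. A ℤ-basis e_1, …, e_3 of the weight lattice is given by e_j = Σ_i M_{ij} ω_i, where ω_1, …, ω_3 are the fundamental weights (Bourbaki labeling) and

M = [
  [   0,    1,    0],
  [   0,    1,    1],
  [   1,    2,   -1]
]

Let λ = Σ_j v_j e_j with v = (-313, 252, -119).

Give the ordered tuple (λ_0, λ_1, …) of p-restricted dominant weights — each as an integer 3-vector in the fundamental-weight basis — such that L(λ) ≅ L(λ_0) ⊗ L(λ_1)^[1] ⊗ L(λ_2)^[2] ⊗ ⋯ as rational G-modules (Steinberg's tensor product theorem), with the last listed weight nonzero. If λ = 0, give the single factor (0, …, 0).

((0, 0, 2), (1, 5, 2), (5, 2, 6))

Change of basis e → ω: c = M·v where v = (-313, 252, -119):
  c_1 = (0)·(-313) + 1·252 + (0)·(-119) = 252
  c_2 = (0)·(-313) + 1·252 + (1)·(-119) = 133
  c_3 = (1)·(-313) + 2·252 + (-1)·(-119) = 310
Writing each c_i in base p = 7:
  c_1 = 252 = 0·7^0 + 1·7^1 + 5·7^2
  c_2 = 133 = 0·7^0 + 5·7^1 + 2·7^2
  c_3 = 310 = 2·7^0 + 2·7^1 + 6·7^2
p-restricted factor λ_0 = (0, 0, 2)
p-restricted factor λ_1 = (1, 5, 2)
p-restricted factor λ_2 = (5, 2, 6)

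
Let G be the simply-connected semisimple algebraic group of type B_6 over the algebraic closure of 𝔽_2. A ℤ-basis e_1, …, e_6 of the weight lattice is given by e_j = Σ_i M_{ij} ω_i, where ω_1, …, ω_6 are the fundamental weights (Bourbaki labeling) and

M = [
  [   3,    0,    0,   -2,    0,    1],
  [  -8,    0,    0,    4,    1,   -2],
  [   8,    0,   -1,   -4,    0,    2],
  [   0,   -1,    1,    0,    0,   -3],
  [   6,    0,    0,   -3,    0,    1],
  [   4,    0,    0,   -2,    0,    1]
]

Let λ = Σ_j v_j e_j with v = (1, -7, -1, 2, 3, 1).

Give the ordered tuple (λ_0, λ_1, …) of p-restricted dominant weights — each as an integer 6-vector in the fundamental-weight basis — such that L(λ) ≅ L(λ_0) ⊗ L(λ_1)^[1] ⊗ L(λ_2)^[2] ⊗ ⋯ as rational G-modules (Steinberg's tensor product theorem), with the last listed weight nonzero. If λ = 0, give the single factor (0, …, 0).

((0, 1, 1, 1, 1, 1), (0, 0, 1, 1, 0, 0))

Converting to the ω-basis (c_i = row i of M dotted with v = (1, -7, -1, 2, 3, 1)):
  c_1 = (3)·(1) + (0)·(-7) + (0)·(-1) + (-2)·(2) + (0)·(3) + (1)·(1) = 0
  c_2 = (-8)·(1) + (0)·(-7) + (0)·(-1) + (4)·(2) + (1)·(3) + (-2)·(1) = 1
  c_3 = (8)·(1) + (0)·(-7) + (-1)·(-1) + (-4)·(2) + (0)·(3) + (2)·(1) = 3
  c_4 = (0)·(1) + (-1)·(-7) + (1)·(-1) + (0)·(2) + (0)·(3) + (-3)·(1) = 3
  c_5 = (6)·(1) + (0)·(-7) + (0)·(-1) + (-3)·(2) + (0)·(3) + (1)·(1) = 1
  c_6 = (4)·(1) + (0)·(-7) + (0)·(-1) + (-2)·(2) + (0)·(3) + (1)·(1) = 1
Base-2 expansion of each c_i:
  c_1 = 0
  c_2 = 1 = 1·2^0
  c_3 = 3 = 1·2^0 + 1·2^1
  c_4 = 3 = 1·2^0 + 1·2^1
  c_5 = 1 = 1·2^0
  c_6 = 1 = 1·2^0
p-restricted factor λ_0 = (0, 1, 1, 1, 1, 1)
p-restricted factor λ_1 = (0, 0, 1, 1, 0, 0)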